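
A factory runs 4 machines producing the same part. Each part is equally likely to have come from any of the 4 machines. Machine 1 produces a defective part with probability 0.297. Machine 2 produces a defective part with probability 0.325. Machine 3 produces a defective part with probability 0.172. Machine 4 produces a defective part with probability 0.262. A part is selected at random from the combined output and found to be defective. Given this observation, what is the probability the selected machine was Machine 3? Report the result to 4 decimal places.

P(defective|M1) = 0.297; P(defective|M2) = 0.325; P(defective|M3) = 0.172; P(defective|M4) = 0.262.
Prior × likelihood for each source: 0.25·0.297=0.07425, 0.25·0.325=0.08125, 0.25·0.172=0.04300, 0.25·0.262=0.06550. Summing gives P(defective) = 0.26400.
P(Machine 3 | defective) = 0.04300 / 0.26400 = 0.1629.

Posterior probability ≈ 0.1629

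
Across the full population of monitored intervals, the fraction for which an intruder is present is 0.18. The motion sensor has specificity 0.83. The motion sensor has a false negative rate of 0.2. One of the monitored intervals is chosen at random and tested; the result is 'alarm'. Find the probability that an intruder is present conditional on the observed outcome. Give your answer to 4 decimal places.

Write H for 'an intruder is present'. Prior odds H:¬H = 0.18/0.82 = 0.21951. For the 'alarm' outcome, the likelihood ratio is 0.8/0.17 = 4.7059.
Posterior odds = 0.21951 × 4.7059 = 1.0330, so P(H|E) = 1.0330/(1+1.0330) = 0.5081.

P(H | E) ≈ 0.5081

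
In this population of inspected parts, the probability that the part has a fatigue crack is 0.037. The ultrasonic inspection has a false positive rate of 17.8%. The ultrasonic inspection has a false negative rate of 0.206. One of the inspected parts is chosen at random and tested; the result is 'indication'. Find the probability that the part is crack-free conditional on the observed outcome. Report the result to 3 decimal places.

P(¬H | E) ≈ 0.854

Let H be the event that the part has a fatigue crack. P(H) = 0.037, so P(¬H) = 0.963. With E the 'indication' result, P(E|H) = 0.794 and P(E|¬H) = 0.178.
P(E) = 0.794·0.037 + 0.178·0.963 = 0.029378 + 0.17141 = 0.20079.
By Bayes' theorem, P(H|E) = 0.029378 / 0.20079 = 0.146. Hence P(¬H|E) = 1 − 0.146 = 0.854.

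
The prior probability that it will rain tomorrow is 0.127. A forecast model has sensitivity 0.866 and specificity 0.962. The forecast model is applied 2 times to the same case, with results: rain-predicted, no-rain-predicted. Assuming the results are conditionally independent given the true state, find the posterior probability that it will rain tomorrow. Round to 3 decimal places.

Posterior P(H) ≈ 0.316

With H the event that it will rain tomorrow, the joint likelihood of the observed sequence is P(data|H) = 0.866·0.134 = 0.11604 and P(data|¬H) = 0.038·0.962 = 0.036556.
Bayes: P(H|data) = 0.127·0.11604 / (0.127·0.11604 + 0.873·0.036556) = 0.014738/0.046651 = 0.3159.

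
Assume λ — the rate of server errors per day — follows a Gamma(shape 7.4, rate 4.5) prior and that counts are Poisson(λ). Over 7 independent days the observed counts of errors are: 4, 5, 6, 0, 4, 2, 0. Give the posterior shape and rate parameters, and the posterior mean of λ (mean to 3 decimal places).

Total count ∑xᵢ = 21 over n = 7 days.
Gamma is conjugate to the Poisson likelihood: posterior is Gamma(shape = 7.4+21 = 28.4, rate = 4.5+7 = 11.5).
E[λ | data] = 28.4/11.5 = 2.470.

Posterior: Gamma(shape=28.4, rate=11.5); mean ≈ 2.470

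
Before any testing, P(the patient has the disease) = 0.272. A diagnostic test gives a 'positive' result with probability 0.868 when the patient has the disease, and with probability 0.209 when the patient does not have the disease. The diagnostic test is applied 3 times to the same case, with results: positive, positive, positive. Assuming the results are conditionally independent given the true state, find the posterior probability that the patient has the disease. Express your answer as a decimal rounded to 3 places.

Posterior P(H) ≈ 0.964

Let H be the event that the patient has the disease; start with P(H) = 0.272. P('positive'|H) = 0.868, P('positive'|¬H) = 0.209.
Update on result 1 ('positive'): P(H) ← 0.868·0.2720 / (0.868·0.2720 + 0.209·0.7280) = 0.23610/0.38825 = 0.6081.
Update on result 2 ('positive'): P(H) ← 0.868·0.6081 / (0.868·0.6081 + 0.209·0.3919) = 0.52784/0.60974 = 0.8657.
Update on result 3 ('positive'): P(H) ← 0.868·0.8657 / (0.868·0.8657 + 0.209·0.1343) = 0.75140/0.77948 = 0.9640.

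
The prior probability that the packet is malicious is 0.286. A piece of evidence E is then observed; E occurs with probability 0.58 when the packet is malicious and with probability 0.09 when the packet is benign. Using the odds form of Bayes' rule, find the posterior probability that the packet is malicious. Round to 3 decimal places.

Posterior probability ≈ 0.721

Prior odds = 0.286/(1−0.286) = 0.40056. In log-odds, ln(0.40056) = -0.91489.
Add log likelihood ratio: ln(6.4444) = 1.8632.
Posterior log-odds = 0.94833, so posterior odds = exp(0.94833) = 2.5814. Converting, P(H|E) = 2.5814/3.5814 = 0.721.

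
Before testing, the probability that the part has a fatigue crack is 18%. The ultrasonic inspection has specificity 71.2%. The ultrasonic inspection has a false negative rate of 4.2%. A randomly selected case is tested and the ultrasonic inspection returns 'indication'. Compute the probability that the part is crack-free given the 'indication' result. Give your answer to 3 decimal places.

Let H be the event that the part has a fatigue crack. P(H) = 0.18, so P(¬H) = 0.82. With E the 'indication' result, P(E|H) = 0.958 and P(E|¬H) = 0.288.
P(E) = 0.958·0.18 + 0.288·0.82 = 0.17244 + 0.23616 = 0.40860.
By Bayes' theorem, P(H|E) = 0.17244 / 0.40860 = 0.422. Hence P(¬H|E) = 1 − 0.422 = 0.578.

P(¬H | E) ≈ 0.578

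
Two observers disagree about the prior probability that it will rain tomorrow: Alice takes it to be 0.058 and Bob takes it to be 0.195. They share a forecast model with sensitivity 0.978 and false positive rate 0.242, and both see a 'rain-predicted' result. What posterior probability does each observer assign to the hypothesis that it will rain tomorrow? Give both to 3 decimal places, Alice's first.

P('+'|H) = 0.978, P('+'|¬H) = 0.242.
Alice: numerator 0.978·0.058 = 0.056724; evidence = 0.056724+0.242·0.942 = 0.28469; posterior = 0.199.
Bob: numerator 0.978·0.195 = 0.19071; evidence = 0.19071+0.242·0.805 = 0.38552; posterior = 0.495.

Alice: 0.199; Bob: 0.495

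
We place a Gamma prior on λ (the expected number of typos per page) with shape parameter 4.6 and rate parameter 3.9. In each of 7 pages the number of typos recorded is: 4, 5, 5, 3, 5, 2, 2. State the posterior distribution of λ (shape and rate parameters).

Total count ∑xᵢ = 26 over n = 7 pages.
Gamma is conjugate to the Poisson likelihood: posterior is Gamma(shape = 4.6+26 = 30.6, rate = 3.9+7 = 10.9).

Posterior: Gamma(shape=30.6, rate=10.9)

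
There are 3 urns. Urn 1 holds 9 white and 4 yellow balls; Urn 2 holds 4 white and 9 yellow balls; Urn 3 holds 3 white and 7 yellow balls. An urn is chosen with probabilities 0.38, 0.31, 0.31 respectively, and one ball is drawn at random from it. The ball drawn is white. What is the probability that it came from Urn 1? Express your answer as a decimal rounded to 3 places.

P(white|Urn 1) = 0.6923; P(white|Urn 2) = 0.3077; P(white|Urn 3) = 0.3.
Prior × likelihood for each source: 0.38·0.6923=0.2631, 0.31·0.3077=0.09538, 0.31·0.3=0.09300. Summing gives P(white) = 0.45146.
P(Urn 1 | white) = 0.2631 / 0.45146 = 0.583.

Posterior probability ≈ 0.583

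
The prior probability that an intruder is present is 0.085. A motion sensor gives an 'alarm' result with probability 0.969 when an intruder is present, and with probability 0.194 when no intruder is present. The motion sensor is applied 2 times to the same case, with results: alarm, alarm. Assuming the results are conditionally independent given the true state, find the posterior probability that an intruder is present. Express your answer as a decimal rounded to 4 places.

Posterior P(H) ≈ 0.6986

Let H be the event that an intruder is present; start with P(H) = 0.085. P('alarm'|H) = 0.969, P('alarm'|¬H) = 0.194.
Update on result 1 ('alarm'): P(H) ← 0.969·0.0850 / (0.969·0.0850 + 0.194·0.9150) = 0.082365/0.25988 = 0.3169.
Update on result 2 ('alarm'): P(H) ← 0.969·0.3169 / (0.969·0.3169 + 0.194·0.6831) = 0.30712/0.43963 = 0.6986.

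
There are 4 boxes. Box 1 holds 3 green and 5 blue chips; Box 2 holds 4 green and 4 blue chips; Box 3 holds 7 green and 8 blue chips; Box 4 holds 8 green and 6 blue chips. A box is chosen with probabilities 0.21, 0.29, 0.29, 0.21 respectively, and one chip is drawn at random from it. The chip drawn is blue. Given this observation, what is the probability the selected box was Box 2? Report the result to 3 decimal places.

Posterior probability ≈ 0.278

P(blue|Box 1) = 0.625; P(blue|Box 2) = 0.5; P(blue|Box 3) = 0.5333; P(blue|Box 4) = 0.4286.
Prior × likelihood for each source: 0.21·0.625=0.1313, 0.29·0.5=0.1450, 0.29·0.5333=0.1547, 0.21·0.4286=0.09000. Summing gives P(blue) = 0.52092.
P(Box 2 | blue) = 0.1450 / 0.52092 = 0.278.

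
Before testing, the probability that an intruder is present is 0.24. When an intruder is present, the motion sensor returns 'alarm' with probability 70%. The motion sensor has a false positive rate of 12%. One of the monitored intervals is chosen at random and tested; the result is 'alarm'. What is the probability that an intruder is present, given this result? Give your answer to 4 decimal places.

Write H for 'an intruder is present'. Prior odds H:¬H = 0.24/0.76 = 0.31579. For the 'alarm' outcome, the likelihood ratio is 0.7/0.12 = 5.8333.
Posterior odds = 0.31579 × 5.8333 = 1.8421, so P(H|E) = 1.8421/(1+1.8421) = 0.6481.

P(H | E) ≈ 0.6481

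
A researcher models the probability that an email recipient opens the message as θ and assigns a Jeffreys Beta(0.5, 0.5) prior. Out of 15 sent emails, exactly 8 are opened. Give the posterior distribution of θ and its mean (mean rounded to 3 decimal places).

The binomial likelihood is conjugate to the Beta prior: with 8 successes and 7 failures, the posterior is Beta(0.5+8, 0.5+7) = Beta(8.5, 7.5).
E[θ | data] = 8.5/(8.5+7.5) = 0.531.

Posterior: Beta(8.5, 7.5); mean ≈ 0.531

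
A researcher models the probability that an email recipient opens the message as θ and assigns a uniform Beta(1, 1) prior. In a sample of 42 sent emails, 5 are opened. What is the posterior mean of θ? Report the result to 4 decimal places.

Observing 5 successes and 37 failures updates Beta(1, 1) by adding the success and failure counts to the two shape parameters: α = 1+5 = 6, β = 1+37 = 38.
Posterior mean = α/(α+β) = 6/44 = 0.1364.

Posterior mean ≈ 0.1364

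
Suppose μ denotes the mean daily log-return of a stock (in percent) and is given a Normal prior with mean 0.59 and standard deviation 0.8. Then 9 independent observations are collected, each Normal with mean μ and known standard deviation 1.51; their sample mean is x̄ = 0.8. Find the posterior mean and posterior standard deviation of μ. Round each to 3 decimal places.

Posterior mean ≈ 0.740; posterior SD ≈ 0.426

With known σ, the Normal prior is conjugate. Weight on the data is w = (n/σ²)/(n/σ² + 1/τ₀²) = 3.94720/(3.94720+1.56250) = 0.71641.
Posterior mean = w·x̄ + (1−w)·μ₀ = 0.71641·0.8 + 0.28359·0.59 = 0.740. Posterior variance = 1/(3.94720+1.56250) = 0.181498, so SD = 0.426.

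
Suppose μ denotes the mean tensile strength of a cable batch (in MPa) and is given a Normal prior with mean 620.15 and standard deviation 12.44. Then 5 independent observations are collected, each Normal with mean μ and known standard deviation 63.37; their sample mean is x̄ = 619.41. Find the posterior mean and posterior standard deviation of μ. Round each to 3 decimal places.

Posterior mean ≈ 620.030; posterior SD ≈ 11.391

Prior precision 1/τ₀² = 1/12.44² = 0.00646189; data precision n/σ² = 5/63.37² = 0.00124510.
Posterior precision = 0.00646189 + 0.00124510 = 0.00770698, giving posterior SD = 1/√0.00770698 = 11.391.
Posterior mean = (0.00646189·620.15 + 0.00124510·619.41) / 0.00770698 = 620.030.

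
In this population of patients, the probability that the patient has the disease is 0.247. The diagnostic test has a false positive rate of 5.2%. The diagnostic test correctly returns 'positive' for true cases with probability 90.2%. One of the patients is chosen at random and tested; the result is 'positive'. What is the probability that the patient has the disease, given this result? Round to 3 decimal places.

Let H be the event that the patient has the disease. P(H) = 0.247, so P(¬H) = 0.753. With E the 'positive' result, P(E|H) = 0.902 and P(E|¬H) = 0.052.
P(E) = 0.902·0.247 + 0.052·0.753 = 0.22279 + 0.039156 = 0.26195.
By Bayes' theorem, P(H|E) = 0.22279 / 0.26195 = 0.851.

P(H | E) ≈ 0.851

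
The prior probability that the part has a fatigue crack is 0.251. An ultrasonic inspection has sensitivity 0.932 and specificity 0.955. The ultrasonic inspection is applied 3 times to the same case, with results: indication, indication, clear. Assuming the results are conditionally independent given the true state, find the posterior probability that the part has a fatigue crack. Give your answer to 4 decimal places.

Let H be the event that the part has a fatigue crack; start with P(H) = 0.251. P('indication'|H) = 0.932, P('indication'|¬H) = 0.045.
Update on result 1 ('indication'): P(H) ← 0.932·0.2510 / (0.932·0.2510 + 0.045·0.7490) = 0.23393/0.26764 = 0.8741.
Update on result 2 ('indication'): P(H) ← 0.932·0.8741 / (0.932·0.8741 + 0.045·0.1259) = 0.81463/0.82030 = 0.9931.
Update on result 3 ('clear'): P(H) ← 0.068·0.9931 / (0.068·0.9931 + 0.955·0.0069) = 0.067530/0.074128 = 0.9110.

Posterior P(H) ≈ 0.9110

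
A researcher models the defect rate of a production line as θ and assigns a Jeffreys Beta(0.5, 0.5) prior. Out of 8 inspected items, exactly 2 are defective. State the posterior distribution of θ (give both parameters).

Posterior: Beta(2.5, 6.5)

Observing 2 successes and 6 failures updates Beta(0.5, 0.5) by adding the success and failure counts to the two shape parameters: α = 0.5+2 = 2.5, β = 0.5+6 = 6.5.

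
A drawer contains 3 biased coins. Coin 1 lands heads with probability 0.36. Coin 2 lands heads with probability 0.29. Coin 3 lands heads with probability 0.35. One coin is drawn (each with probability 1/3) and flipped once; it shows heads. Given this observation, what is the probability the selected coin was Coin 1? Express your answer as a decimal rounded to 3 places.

Tabulate prior·likelihood by source: [1] prior 0.333333, lik 0.36, product 0.1200; [2] prior 0.333333, lik 0.29, product 0.09667; [3] prior 0.333333, lik 0.35, product 0.1167.
Normalizing constant = 0.33333; the posterior for Coin 1 is its product over the sum, 0.1200/0.33333 = 0.360.

Posterior probability ≈ 0.360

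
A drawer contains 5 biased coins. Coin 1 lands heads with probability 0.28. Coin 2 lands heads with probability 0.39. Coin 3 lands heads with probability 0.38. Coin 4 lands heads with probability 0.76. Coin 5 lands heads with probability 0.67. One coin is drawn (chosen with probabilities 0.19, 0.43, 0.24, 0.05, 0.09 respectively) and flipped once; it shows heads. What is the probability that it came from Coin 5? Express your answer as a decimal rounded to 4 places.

P(heads|C1) = 0.28; P(heads|C2) = 0.39; P(heads|C3) = 0.38; P(heads|C4) = 0.76; P(heads|C5) = 0.67.
Prior × likelihood for each source: 0.19·0.28=0.05320, 0.43·0.39=0.1677, 0.24·0.38=0.09120, 0.05·0.76=0.03800, 0.09·0.67=0.06030. Summing gives P(heads) = 0.41040.
P(Coin 5 | heads) = 0.06030 / 0.41040 = 0.1469.

Posterior probability ≈ 0.1469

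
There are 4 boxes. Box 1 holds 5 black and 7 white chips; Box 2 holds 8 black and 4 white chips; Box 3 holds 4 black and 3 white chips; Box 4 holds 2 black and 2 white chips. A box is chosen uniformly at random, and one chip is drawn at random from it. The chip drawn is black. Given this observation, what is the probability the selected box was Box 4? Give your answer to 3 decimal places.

Posterior probability ≈ 0.232

P(black|Box 1) = 0.4167; P(black|Box 2) = 0.6667; P(black|Box 3) = 0.5714; P(black|Box 4) = 0.5.
Prior × likelihood for each source: 0.25·0.4167=0.1042, 0.25·0.6667=0.1667, 0.25·0.5714=0.1429, 0.25·0.5=0.1250. Summing gives P(black) = 0.53869.
P(Box 4 | black) = 0.1250 / 0.53869 = 0.232.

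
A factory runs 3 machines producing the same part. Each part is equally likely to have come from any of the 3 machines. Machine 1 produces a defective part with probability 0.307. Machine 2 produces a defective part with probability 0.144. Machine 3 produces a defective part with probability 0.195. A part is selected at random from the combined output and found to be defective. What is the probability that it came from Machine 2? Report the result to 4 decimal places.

Tabulate prior·likelihood by source: [1] prior 0.333333, lik 0.307, product 0.1023; [2] prior 0.333333, lik 0.144, product 0.04800; [3] prior 0.333333, lik 0.195, product 0.06500.
Normalizing constant = 0.21533; the posterior for Machine 2 is its product over the sum, 0.04800/0.21533 = 0.2229.

Posterior probability ≈ 0.2229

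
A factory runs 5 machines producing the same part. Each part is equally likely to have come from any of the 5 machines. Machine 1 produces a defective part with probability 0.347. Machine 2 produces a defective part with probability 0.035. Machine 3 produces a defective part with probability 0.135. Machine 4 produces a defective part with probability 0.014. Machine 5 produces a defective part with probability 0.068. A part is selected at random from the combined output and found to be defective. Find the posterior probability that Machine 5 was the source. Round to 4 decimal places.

P(defective|M1) = 0.347; P(defective|M2) = 0.035; P(defective|M3) = 0.135; P(defective|M4) = 0.014; P(defective|M5) = 0.068.
Prior × likelihood for each source: 0.2·0.347=0.06940, 0.2·0.035=0.007000, 0.2·0.135=0.02700, 0.2·0.014=0.002800, 0.2·0.068=0.01360. Summing gives P(defective) = 0.11980.
P(Machine 5 | defective) = 0.01360 / 0.11980 = 0.1135.

Posterior probability ≈ 0.1135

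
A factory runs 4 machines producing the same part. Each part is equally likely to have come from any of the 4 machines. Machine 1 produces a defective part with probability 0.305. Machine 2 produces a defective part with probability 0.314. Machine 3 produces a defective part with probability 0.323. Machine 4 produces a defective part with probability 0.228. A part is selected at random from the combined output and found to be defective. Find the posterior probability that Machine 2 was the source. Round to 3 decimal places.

Posterior probability ≈ 0.268

P(defective|M1) = 0.305; P(defective|M2) = 0.314; P(defective|M3) = 0.323; P(defective|M4) = 0.228.
Prior × likelihood for each source: 0.25·0.305=0.07625, 0.25·0.314=0.07850, 0.25·0.323=0.08075, 0.25·0.228=0.05700. Summing gives P(defective) = 0.29250.
P(Machine 2 | defective) = 0.07850 / 0.29250 = 0.268.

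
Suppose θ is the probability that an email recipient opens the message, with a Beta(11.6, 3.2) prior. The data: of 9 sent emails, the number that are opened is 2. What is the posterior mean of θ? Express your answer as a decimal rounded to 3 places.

The binomial likelihood is conjugate to the Beta prior: with 2 successes and 7 failures, the posterior is Beta(11.6+2, 3.2+7) = Beta(13.6, 10.2).
E[θ | data] = 13.6/(13.6+10.2) = 0.571.

Posterior mean ≈ 0.571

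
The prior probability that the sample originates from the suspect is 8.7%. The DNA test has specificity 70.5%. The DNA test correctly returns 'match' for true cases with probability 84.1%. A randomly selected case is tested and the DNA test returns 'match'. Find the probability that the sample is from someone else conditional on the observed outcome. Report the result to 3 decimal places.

P(¬H | E) ≈ 0.786

Write H for 'the sample originates from the suspect'. Prior odds H:¬H = 0.087/0.913 = 0.095290. For the 'match' outcome, the likelihood ratio is 0.841/0.295 = 2.8508.
Posterior odds = 0.095290 × 2.8508 = 0.27166, so P(H|E) = 0.27166/(1+0.27166) = 0.214. Then P(¬H|E) = 1 − 0.214 = 0.786.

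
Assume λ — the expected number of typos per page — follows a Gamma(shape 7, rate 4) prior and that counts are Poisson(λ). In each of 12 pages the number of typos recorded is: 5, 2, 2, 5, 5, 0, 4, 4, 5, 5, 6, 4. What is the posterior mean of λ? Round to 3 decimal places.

Total count ∑xᵢ = 47 over n = 12 pages.
Gamma is conjugate to the Poisson likelihood: posterior is Gamma(shape = 7+47 = 54, rate = 4+12 = 16).
E[λ | data] = 54/16 = 3.375.

Posterior mean ≈ 3.375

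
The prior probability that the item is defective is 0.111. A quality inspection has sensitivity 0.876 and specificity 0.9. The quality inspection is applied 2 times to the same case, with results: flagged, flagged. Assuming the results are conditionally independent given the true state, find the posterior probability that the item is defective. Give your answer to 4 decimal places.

With H the event that the item is defective, the joint likelihood of the observed sequence is P(data|H) = 0.876·0.876 = 0.76738 and P(data|¬H) = 0.1·0.1 = 0.010000.
Bayes: P(H|data) = 0.111·0.76738 / (0.111·0.76738 + 0.889·0.010000) = 0.085179/0.094069 = 0.9055.

Posterior P(H) ≈ 0.9055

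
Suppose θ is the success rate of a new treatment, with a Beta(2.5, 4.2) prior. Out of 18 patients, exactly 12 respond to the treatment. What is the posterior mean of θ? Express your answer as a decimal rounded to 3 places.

The binomial likelihood is conjugate to the Beta prior: with 12 successes and 6 failures, the posterior is Beta(2.5+12, 4.2+6) = Beta(14.5, 10.2).
E[θ | data] = 14.5/(14.5+10.2) = 0.587.

Posterior mean ≈ 0.587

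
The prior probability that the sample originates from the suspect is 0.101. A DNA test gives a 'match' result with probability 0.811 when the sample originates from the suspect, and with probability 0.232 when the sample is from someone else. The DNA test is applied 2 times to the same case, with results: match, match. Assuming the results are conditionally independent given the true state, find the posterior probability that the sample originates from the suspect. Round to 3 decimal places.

With H the event that the sample originates from the suspect, the joint likelihood of the observed sequence is P(data|H) = 0.811·0.811 = 0.65772 and P(data|¬H) = 0.232·0.232 = 0.053824.
Bayes: P(H|data) = 0.101·0.65772 / (0.101·0.65772 + 0.899·0.053824) = 0.066430/0.11482 = 0.5786.

Posterior P(H) ≈ 0.579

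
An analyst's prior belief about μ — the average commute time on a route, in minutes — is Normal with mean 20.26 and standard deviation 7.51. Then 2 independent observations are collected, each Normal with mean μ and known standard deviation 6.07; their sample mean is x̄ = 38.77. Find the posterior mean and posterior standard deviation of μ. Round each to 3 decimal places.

Posterior mean ≈ 34.213; posterior SD ≈ 3.726

Prior precision 1/τ₀² = 1/7.51² = 0.0177305; data precision n/σ² = 2/6.07² = 0.0542816.
Posterior precision = 0.0177305 + 0.0542816 = 0.0720121, giving posterior SD = 1/√0.0720121 = 3.726.
Posterior mean = (0.0177305·20.26 + 0.0542816·38.77) / 0.0720121 = 34.213.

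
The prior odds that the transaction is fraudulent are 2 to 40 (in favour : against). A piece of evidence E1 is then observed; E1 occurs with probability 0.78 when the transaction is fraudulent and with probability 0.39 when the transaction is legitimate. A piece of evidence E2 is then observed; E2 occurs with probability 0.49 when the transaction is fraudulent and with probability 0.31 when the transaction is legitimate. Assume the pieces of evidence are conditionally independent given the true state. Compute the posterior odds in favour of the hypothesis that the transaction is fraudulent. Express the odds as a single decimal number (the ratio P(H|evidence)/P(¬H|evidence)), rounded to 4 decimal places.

Prior odds = 2/40 = 0.050000. In log-odds, ln(0.050000) = -2.9957.
Add log likelihood ratios: ln(2.0000) + ln(1.5806) = 1.1510.
Posterior log-odds = -1.8448, so posterior odds = exp(-1.8448) = 0.15806.

Posterior odds ≈ 0.1581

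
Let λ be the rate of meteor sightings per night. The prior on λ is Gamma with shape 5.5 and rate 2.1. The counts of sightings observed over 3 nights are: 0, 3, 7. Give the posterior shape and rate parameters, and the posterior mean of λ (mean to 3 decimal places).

Total count ∑xᵢ = 10 over n = 3 nights.
Gamma is conjugate to the Poisson likelihood: posterior is Gamma(shape = 5.5+10 = 15.5, rate = 2.1+3 = 5.1).
E[λ | data] = 15.5/5.1 = 3.039.

Posterior: Gamma(shape=15.5, rate=5.1); mean ≈ 3.039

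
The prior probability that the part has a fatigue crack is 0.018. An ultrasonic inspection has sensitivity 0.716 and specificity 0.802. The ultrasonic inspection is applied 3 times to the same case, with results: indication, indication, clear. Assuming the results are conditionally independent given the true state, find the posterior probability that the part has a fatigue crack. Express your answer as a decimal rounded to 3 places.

Posterior P(H) ≈ 0.078

With H the event that the part has a fatigue crack, the joint likelihood of the observed sequence is P(data|H) = 0.716·0.716·0.284 = 0.14559 and P(data|¬H) = 0.198·0.198·0.802 = 0.031442.
Bayes: P(H|data) = 0.018·0.14559 / (0.018·0.14559 + 0.982·0.031442) = 0.0026207/0.033496 = 0.0782.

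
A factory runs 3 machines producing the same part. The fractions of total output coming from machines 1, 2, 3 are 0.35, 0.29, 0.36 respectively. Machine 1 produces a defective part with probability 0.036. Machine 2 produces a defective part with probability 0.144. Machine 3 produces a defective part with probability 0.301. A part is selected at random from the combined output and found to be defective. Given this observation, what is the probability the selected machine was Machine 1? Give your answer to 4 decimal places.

P(defective|M1) = 0.036; P(defective|M2) = 0.144; P(defective|M3) = 0.301.
Prior × likelihood for each source: 0.35·0.036=0.01260, 0.29·0.144=0.04176, 0.36·0.301=0.1084. Summing gives P(defective) = 0.16272.
P(Machine 1 | defective) = 0.01260 / 0.16272 = 0.0774.

Posterior probability ≈ 0.0774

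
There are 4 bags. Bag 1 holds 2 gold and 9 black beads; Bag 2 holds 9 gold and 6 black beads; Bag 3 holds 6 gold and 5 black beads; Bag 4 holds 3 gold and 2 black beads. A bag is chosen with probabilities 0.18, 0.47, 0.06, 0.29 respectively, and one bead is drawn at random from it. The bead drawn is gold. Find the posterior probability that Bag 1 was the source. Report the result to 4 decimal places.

P(gold|Bag 1) = 0.1818; P(gold|Bag 2) = 0.6; P(gold|Bag 3) = 0.5455; P(gold|Bag 4) = 0.6.
Prior × likelihood for each source: 0.18·0.1818=0.03273, 0.47·0.6=0.2820, 0.06·0.5455=0.03273, 0.29·0.6=0.1740. Summing gives P(gold) = 0.52145.
P(Bag 1 | gold) = 0.03273 / 0.52145 = 0.0628.

Posterior probability ≈ 0.0628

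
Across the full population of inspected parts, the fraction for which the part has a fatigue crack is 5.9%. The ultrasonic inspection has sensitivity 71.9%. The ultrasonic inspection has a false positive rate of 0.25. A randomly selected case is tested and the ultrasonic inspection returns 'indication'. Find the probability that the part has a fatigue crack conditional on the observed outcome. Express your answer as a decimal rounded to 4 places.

P(H | E) ≈ 0.1528

Let H be the event that the part has a fatigue crack. P(H) = 0.059, so P(¬H) = 0.941. With E the 'indication' result, P(E|H) = 0.719 and P(E|¬H) = 0.25.
P(E) = 0.719·0.059 + 0.25·0.941 = 0.042421 + 0.23525 = 0.27767.
By Bayes' theorem, P(H|E) = 0.042421 / 0.27767 = 0.1528.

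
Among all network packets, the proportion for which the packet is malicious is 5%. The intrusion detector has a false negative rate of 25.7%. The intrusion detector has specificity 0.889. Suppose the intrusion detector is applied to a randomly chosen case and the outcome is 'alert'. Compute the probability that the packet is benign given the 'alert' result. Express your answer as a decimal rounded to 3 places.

Write H for 'the packet is malicious'. Prior odds H:¬H = 0.05/0.95 = 0.052632. For the 'alert' outcome, the likelihood ratio is 0.743/0.111 = 6.6937.
Posterior odds = 0.052632 × 6.6937 = 0.35230, so P(H|E) = 0.35230/(1+0.35230) = 0.261. Then P(¬H|E) = 1 − 0.261 = 0.739.

P(¬H | E) ≈ 0.739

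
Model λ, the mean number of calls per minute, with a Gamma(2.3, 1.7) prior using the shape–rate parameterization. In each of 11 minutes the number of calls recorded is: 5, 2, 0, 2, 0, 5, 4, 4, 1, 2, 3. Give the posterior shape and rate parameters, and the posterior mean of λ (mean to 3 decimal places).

The Poisson likelihood adds the total count to the shape and the number of exposure periods to the rate. Here ∑xᵢ = 28 and n = 11, so shape 2.3→30.3 and rate 1.7→12.7.
E[λ | data] = 30.3/12.7 = 2.386.

Posterior: Gamma(shape=30.3, rate=12.7); mean ≈ 2.386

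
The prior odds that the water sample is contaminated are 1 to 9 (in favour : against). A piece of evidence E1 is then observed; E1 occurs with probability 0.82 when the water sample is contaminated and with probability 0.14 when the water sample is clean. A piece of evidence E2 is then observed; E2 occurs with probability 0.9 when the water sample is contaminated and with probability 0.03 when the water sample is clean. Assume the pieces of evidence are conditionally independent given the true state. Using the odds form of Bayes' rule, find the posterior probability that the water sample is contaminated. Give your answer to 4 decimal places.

Posterior probability ≈ 0.9513

Prior odds = 1/9 = 0.11111.
Likelihood ratio for E1 = 0.82/0.14 = 5.8571.
Likelihood ratio for E2 = 0.9/0.03 = 30.000.
Posterior odds = prior odds × LR₁ × LR₂ = 19.524.
Posterior probability = odds/(1+odds) = 19.524/20.524 = 0.9513.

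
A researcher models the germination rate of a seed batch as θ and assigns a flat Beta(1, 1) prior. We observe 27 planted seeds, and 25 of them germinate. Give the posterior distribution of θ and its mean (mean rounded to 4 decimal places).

Observing 25 successes and 2 failures updates Beta(1, 1) by adding the success and failure counts to the two shape parameters: α = 1+25 = 26, β = 1+2 = 3.
E[θ | data] = 26/(26+3) = 0.8966.

Posterior: Beta(26, 3); mean ≈ 0.8966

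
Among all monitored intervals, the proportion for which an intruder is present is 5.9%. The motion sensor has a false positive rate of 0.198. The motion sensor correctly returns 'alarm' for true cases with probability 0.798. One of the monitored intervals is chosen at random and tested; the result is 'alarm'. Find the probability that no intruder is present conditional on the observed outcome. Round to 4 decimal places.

Write H for 'an intruder is present'. Prior odds H:¬H = 0.059/0.941 = 0.062699. For the 'alarm' outcome, the likelihood ratio is 0.798/0.198 = 4.0303.
Posterior odds = 0.062699 × 4.0303 = 0.25270, so P(H|E) = 0.25270/(1+0.25270) = 0.2017. Then P(¬H|E) = 1 − 0.2017 = 0.7983.

P(¬H | E) ≈ 0.7983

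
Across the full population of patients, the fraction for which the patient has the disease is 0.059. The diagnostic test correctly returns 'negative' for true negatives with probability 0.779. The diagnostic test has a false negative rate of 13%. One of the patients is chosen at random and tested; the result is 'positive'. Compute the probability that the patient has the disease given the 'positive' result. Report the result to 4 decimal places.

Let H be the event that the patient has the disease. P(H) = 0.059, so P(¬H) = 0.941. With E the 'positive' result, P(E|H) = 0.87 and P(E|¬H) = 0.221.
P(E) = 0.87·0.059 + 0.221·0.941 = 0.051330 + 0.20796 = 0.25929.
By Bayes' theorem, P(H|E) = 0.051330 / 0.25929 = 0.1980.

P(H | E) ≈ 0.1980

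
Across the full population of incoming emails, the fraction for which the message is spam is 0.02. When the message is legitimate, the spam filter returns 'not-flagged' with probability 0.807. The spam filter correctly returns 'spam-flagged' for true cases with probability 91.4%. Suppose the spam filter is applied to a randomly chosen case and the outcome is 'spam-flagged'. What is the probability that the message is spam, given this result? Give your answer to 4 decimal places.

Write H for 'the message is spam'. Prior odds H:¬H = 0.02/0.98 = 0.020408. For the 'spam-flagged' outcome, the likelihood ratio is 0.914/0.193 = 4.7358.
Posterior odds = 0.020408 × 4.7358 = 0.096648, so P(H|E) = 0.096648/(1+0.096648) = 0.0881.

P(H | E) ≈ 0.0881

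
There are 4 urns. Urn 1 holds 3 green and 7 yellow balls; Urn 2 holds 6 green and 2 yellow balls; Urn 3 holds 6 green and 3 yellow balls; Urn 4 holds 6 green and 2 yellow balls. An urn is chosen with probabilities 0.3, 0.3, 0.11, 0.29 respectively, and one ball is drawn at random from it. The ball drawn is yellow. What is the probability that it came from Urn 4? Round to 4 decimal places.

P(yellow|Urn 1) = 0.7; P(yellow|Urn 2) = 0.25; P(yellow|Urn 3) = 0.3333; P(yellow|Urn 4) = 0.25.
Prior × likelihood for each source: 0.3·0.7=0.2100, 0.3·0.25=0.07500, 0.11·0.3333=0.03667, 0.29·0.25=0.07250. Summing gives P(yellow) = 0.39417.
P(Urn 4 | yellow) = 0.07250 / 0.39417 = 0.1839.

Posterior probability ≈ 0.1839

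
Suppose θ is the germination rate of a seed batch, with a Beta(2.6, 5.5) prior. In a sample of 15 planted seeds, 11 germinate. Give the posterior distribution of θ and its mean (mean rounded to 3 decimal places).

Posterior: Beta(13.6, 9.5); mean ≈ 0.589

Observing 11 successes and 4 failures updates Beta(2.6, 5.5) by adding the success and failure counts to the two shape parameters: α = 2.6+11 = 13.6, β = 5.5+4 = 9.5.
E[θ | data] = 13.6/(13.6+9.5) = 0.589.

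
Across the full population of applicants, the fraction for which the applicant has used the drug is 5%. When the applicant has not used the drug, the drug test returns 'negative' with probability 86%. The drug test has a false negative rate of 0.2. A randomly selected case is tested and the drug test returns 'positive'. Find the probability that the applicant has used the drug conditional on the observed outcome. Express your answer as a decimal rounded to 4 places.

Write H for 'the applicant has used the drug'. Prior odds H:¬H = 0.05/0.95 = 0.052632. For the 'positive' outcome, the likelihood ratio is 0.8/0.14 = 5.7143.
Posterior odds = 0.052632 × 5.7143 = 0.30075, so P(H|E) = 0.30075/(1+0.30075) = 0.2312.

P(H | E) ≈ 0.2312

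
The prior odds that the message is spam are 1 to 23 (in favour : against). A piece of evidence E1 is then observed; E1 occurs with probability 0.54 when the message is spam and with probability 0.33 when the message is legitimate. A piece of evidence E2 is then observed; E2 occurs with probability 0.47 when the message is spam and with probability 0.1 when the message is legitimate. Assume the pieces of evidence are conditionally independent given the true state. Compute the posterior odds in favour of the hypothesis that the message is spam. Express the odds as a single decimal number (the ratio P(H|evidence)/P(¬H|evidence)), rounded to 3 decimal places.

Prior odds = 1/23 = 0.043478. In log-odds, ln(0.043478) = -3.1355.
Add log likelihood ratios: ln(1.6364) + ln(4.7000) = 2.0400.
Posterior log-odds = -1.0955, so posterior odds = exp(-1.0955) = 0.33439.

Posterior odds ≈ 0.334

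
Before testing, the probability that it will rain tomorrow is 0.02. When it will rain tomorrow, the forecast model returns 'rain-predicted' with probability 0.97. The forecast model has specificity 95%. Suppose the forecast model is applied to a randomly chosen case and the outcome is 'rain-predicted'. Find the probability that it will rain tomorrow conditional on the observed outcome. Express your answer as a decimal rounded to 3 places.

P(H | E) ≈ 0.284

Let H be the event that it will rain tomorrow. P(H) = 0.02, so P(¬H) = 0.98. With E the 'rain-predicted' result, P(E|H) = 0.97 and P(E|¬H) = 0.05.
P(E) = 0.97·0.02 + 0.05·0.98 = 0.019400 + 0.049000 = 0.068400.
By Bayes' theorem, P(H|E) = 0.019400 / 0.068400 = 0.284.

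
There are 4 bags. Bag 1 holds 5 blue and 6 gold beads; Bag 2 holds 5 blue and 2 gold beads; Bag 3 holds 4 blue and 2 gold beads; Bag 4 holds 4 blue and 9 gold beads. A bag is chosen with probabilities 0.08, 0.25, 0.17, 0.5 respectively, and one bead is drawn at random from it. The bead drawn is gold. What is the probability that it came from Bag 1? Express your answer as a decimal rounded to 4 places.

P(gold|Bag 1) = 0.5455; P(gold|Bag 2) = 0.2857; P(gold|Bag 3) = 0.3333; P(gold|Bag 4) = 0.6923.
Prior × likelihood for each source: 0.08·0.5455=0.04364, 0.25·0.2857=0.07143, 0.17·0.3333=0.05667, 0.5·0.6923=0.3462. Summing gives P(gold) = 0.51789.
P(Bag 1 | gold) = 0.04364 / 0.51789 = 0.0843.

Posterior probability ≈ 0.0843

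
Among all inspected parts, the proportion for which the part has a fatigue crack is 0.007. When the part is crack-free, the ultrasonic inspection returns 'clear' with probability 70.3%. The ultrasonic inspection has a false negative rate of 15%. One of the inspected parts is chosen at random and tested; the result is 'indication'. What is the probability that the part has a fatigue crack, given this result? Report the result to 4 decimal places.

P(H | E) ≈ 0.0198

Write H for 'the part has a fatigue crack'. Prior odds H:¬H = 0.007/0.993 = 0.0070493. For the 'indication' outcome, the likelihood ratio is 0.85/0.297 = 2.8620.
Posterior odds = 0.0070493 × 2.8620 = 0.020175, so P(H|E) = 0.020175/(1+0.020175) = 0.0198.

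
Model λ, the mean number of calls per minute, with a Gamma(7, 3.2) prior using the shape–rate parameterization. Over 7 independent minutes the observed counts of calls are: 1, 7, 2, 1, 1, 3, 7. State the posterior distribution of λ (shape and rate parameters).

Posterior: Gamma(shape=29, rate=10.2)

Total count ∑xᵢ = 22 over n = 7 minutes.
Gamma is conjugate to the Poisson likelihood: posterior is Gamma(shape = 7+22 = 29, rate = 3.2+7 = 10.2).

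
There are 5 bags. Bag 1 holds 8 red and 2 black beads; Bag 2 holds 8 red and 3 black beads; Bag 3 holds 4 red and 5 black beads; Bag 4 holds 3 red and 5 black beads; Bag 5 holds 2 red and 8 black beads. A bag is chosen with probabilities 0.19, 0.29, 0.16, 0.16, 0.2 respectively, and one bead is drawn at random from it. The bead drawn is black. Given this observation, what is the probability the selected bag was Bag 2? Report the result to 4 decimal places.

Tabulate prior·likelihood by source: [1] prior 0.19, lik 0.2, product 0.03800; [2] prior 0.29, lik 0.2727, product 0.07909; [3] prior 0.16, lik 0.5556, product 0.08889; [4] prior 0.16, lik 0.625, product 0.1000; [5] prior 0.2, lik 0.8, product 0.1600.
Normalizing constant = 0.46598; the posterior for Bag 2 is its product over the sum, 0.07909/0.46598 = 0.1697.

Posterior probability ≈ 0.1697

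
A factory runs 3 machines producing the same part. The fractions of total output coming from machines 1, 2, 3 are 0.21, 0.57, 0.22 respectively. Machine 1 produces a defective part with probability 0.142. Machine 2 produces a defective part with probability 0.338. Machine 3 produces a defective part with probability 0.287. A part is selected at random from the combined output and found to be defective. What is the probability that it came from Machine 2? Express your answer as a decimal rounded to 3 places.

Tabulate prior·likelihood by source: [1] prior 0.21, lik 0.142, product 0.02982; [2] prior 0.57, lik 0.338, product 0.1927; [3] prior 0.22, lik 0.287, product 0.06314.
Normalizing constant = 0.28562; the posterior for Machine 2 is its product over the sum, 0.1927/0.28562 = 0.675.

Posterior probability ≈ 0.675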